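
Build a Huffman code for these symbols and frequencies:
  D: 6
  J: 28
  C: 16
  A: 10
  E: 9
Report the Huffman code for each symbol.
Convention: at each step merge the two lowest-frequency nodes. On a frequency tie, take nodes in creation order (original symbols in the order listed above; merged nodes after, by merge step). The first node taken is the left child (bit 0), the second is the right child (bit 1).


Huffman tree construction:
Step 1: Merge D(6) + E(9) = 15
Step 2: Merge A(10) + (D+E)(15) = 25
Step 3: Merge C(16) + (A+(D+E))(25) = 41
Step 4: Merge J(28) + (C+(A+(D+E)))(41) = 69
Read each symbol's code off the tree from the root (left child = 0, right child = 1).

Codes:
  D: 1110 (length 4)
  J: 0 (length 1)
  C: 10 (length 2)
  A: 110 (length 3)
  E: 1111 (length 4)
Average code length: 150/69 = 2.1739 bits/symbol


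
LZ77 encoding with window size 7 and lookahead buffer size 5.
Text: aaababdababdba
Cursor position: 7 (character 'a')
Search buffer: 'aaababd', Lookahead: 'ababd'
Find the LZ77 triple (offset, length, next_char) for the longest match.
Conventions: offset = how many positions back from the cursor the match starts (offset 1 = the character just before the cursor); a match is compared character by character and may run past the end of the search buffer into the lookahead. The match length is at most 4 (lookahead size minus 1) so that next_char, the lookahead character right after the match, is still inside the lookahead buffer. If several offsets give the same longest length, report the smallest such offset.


Try each offset into the search buffer:
  offset=1 (pos 6, char 'd'): match length 0
  offset=2 (pos 5, char 'b'): match length 0
  offset=3 (pos 4, char 'a'): match length 2
  offset=4 (pos 3, char 'b'): match length 0
  offset=5 (pos 2, char 'a'): match length 4
  offset=6 (pos 1, char 'a'): match length 1
  offset=7 (pos 0, char 'a'): match length 1
Longest match has length 4 at offset 5.
next_char = character at position 7 + 4 = 11 -> 'd'

Best match: offset=5, length=4 (matching 'abab' starting at position 2)
LZ77 triple: (5, 4, 'd')


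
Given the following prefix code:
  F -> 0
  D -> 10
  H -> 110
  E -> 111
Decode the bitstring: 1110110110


Decoding step by step:
Bits 111 -> E
Bits 0 -> F
Bits 110 -> H
Bits 110 -> H


Decoded message: EFHH


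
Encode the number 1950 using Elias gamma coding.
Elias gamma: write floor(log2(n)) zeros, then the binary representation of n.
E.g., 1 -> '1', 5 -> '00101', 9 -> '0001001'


num_bits = floor(log2(1950)) + 1 = 11
leading_zeros = num_bits - 1 = 10
binary(1950) = 11110011110

Elias gamma(1950) = '0000000000' + '11110011110' = 000000000011110011110 (21 bits)


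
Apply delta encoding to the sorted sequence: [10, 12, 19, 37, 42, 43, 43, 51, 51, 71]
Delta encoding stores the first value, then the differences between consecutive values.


First value: 10
Deltas:
  12 - 10 = 2
  19 - 12 = 7
  37 - 19 = 18
  42 - 37 = 5
  43 - 42 = 1
  43 - 43 = 0
  51 - 43 = 8
  51 - 51 = 0
  71 - 51 = 20


Delta encoded: [10, 2, 7, 18, 5, 1, 0, 8, 0, 20]


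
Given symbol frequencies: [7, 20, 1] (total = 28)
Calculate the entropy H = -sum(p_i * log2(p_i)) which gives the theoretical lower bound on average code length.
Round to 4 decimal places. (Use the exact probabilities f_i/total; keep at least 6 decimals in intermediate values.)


Per-symbol terms -p_i * log2(p_i) with p_i = f_i/28:
  p = 7/28 = 0.250000: log2(p) = -2.000000, -p*log2(p) = 0.500000
  p = 20/28 = 0.714286: log2(p) = -0.485427, -p*log2(p) = 0.346733
  p = 1/28 = 0.035714: log2(p) = -4.807355, -p*log2(p) = 0.171691
H = 0.500000 + 0.346733 + 0.171691 = 1.018424

H = 1.0184 bits/symbol


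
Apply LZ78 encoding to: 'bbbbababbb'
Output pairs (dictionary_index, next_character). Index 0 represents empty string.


LZ78 encoding steps:
Dictionary: {0: ''}
Step 1: w='' (idx 0), next='b' -> output (0, 'b'), add 'b' as idx 1
Step 2: w='b' (idx 1), next='b' -> output (1, 'b'), add 'bb' as idx 2
Step 3: w='b' (idx 1), next='a' -> output (1, 'a'), add 'ba' as idx 3
Step 4: w='ba' (idx 3), next='b' -> output (3, 'b'), add 'bab' as idx 4
Step 5: w='bb' (idx 2), end of input -> output (2, '')


Encoded: [(0, 'b'), (1, 'b'), (1, 'a'), (3, 'b'), (2, '')]


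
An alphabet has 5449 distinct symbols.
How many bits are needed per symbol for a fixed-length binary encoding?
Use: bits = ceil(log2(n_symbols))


log2(5449) = 12.4118
Bracket: 2^12 = 4096 < 5449 <= 2^13 = 8192
So ceil(log2(5449)) = 13

bits = ceil(log2(5449)) = ceil(12.4118) = 13 bits


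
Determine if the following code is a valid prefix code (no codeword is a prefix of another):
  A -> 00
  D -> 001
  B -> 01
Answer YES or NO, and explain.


Checking each pair (does one codeword prefix another?):
  A='00' vs D='001': prefix -- VIOLATION

NO -- this is NOT a valid prefix code. A (00) is a prefix of D (001).


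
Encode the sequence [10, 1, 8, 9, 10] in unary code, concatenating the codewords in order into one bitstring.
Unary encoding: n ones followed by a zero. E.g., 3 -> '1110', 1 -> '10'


Encode each number as n ones followed by a terminating 0:
  10 -> 11111111110 (11 bits)
  1 -> 10 (2 bits)
  8 -> 111111110 (9 bits)
  9 -> 1111111110 (10 bits)
  10 -> 11111111110 (11 bits)
Total length = 11 + 2 + 9 + 10 + 11 = 43 bits.

Unary([10, 1, 8, 9, 10]) = 1111111111010111111110111111111011111111110 (43 bits)


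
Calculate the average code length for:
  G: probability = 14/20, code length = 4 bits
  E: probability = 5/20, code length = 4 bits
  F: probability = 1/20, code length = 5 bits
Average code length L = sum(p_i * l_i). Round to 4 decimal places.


Weighted contributions p_i * l_i:
  G: (14/20) * 4 = 56/20
  E: (5/20) * 4 = 20/20
  F: (1/20) * 5 = 5/20
Sum = (56 + 20 + 5)/20 = 81/20

L = 81/20 = 4.0500 bits/symbol


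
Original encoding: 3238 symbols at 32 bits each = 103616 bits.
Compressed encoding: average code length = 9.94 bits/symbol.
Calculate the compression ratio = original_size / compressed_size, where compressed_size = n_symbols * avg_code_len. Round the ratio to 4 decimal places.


original_size = n_symbols * orig_bits = 3238 * 32 = 103616 bits
compressed_size = n_symbols * avg_code_len = 3238 * 9.94 = 32185.72 bits
ratio = original_size / compressed_size = 103616 / 32185.72 = 3.2193

Compression ratio = 3.2193


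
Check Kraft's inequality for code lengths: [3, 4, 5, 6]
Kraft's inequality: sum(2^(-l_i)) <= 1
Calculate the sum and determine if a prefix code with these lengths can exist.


Sum = 2^(-3) + 2^(-4) + 2^(-5) + 2^(-6)
    = 0.125 + 0.0625 + 0.03125 + 0.015625
    = 15/64 = 0.234375
Since 0.234375 <= 1, Kraft's inequality IS satisfied.
A prefix code with these lengths CAN exist.

Kraft sum = 0.234375. Satisfied.


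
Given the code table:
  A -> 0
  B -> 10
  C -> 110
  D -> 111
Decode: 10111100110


Decoding:
10 -> B
111 -> D
10 -> B
0 -> A
110 -> C


Result: BDBAC


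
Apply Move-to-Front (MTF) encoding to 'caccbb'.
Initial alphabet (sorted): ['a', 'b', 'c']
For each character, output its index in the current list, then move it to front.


MTF encoding:
'c': index 2 in ['a', 'b', 'c'] -> ['c', 'a', 'b']
'a': index 1 in ['c', 'a', 'b'] -> ['a', 'c', 'b']
'c': index 1 in ['a', 'c', 'b'] -> ['c', 'a', 'b']
'c': index 0 in ['c', 'a', 'b'] -> ['c', 'a', 'b']
'b': index 2 in ['c', 'a', 'b'] -> ['b', 'c', 'a']
'b': index 0 in ['b', 'c', 'a'] -> ['b', 'c', 'a']


Output: [2, 1, 1, 0, 2, 0]


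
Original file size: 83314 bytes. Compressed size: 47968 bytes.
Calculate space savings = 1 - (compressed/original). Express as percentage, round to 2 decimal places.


ratio = compressed/original = 47968/83314 = 0.57575
savings = 1 - ratio = 1 - 0.57575 = 0.42425
as a percentage: 0.42425 * 100 = 42.43%

Space savings = 1 - 47968/83314 = 42.43%


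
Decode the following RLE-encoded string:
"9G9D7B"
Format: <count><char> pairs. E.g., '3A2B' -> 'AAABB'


Expanding each <count><char> pair:
  9G -> 'GGGGGGGGG'
  9D -> 'DDDDDDDDD'
  7B -> 'BBBBBBB'

Decoded = GGGGGGGGGDDDDDDDDDBBBBBBB


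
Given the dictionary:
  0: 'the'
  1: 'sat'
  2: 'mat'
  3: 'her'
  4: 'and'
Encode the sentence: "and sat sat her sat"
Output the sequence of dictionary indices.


Look up each word in the dictionary:
  'and' -> 4
  'sat' -> 1
  'sat' -> 1
  'her' -> 3
  'sat' -> 1

Encoded: [4, 1, 1, 3, 1]


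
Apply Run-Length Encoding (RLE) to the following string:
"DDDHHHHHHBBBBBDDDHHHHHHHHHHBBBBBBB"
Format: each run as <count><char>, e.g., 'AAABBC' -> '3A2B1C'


Scanning runs left to right:
  i=0: run of 'D' x 3 -> '3D'
  i=3: run of 'H' x 6 -> '6H'
  i=9: run of 'B' x 5 -> '5B'
  i=14: run of 'D' x 3 -> '3D'
  i=17: run of 'H' x 10 -> '10H'
  i=27: run of 'B' x 7 -> '7B'

RLE = 3D6H5B3D10H7B


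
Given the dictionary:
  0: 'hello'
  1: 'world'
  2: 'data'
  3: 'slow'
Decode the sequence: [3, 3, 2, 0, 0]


Look up each index in the dictionary:
  3 -> 'slow'
  3 -> 'slow'
  2 -> 'data'
  0 -> 'hello'
  0 -> 'hello'

Decoded: "slow slow data hello hello"


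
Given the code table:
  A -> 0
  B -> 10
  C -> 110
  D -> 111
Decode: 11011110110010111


Decoding:
110 -> C
111 -> D
10 -> B
110 -> C
0 -> A
10 -> B
111 -> D


Result: CDBCABD


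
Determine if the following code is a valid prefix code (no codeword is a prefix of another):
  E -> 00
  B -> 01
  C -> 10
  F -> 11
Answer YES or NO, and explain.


Checking each pair (does one codeword prefix another?):
  E='00' vs B='01': no prefix
  E='00' vs C='10': no prefix
  E='00' vs F='11': no prefix
  B='01' vs E='00': no prefix
  B='01' vs C='10': no prefix
  B='01' vs F='11': no prefix
  C='10' vs E='00': no prefix
  C='10' vs B='01': no prefix
  C='10' vs F='11': no prefix
  F='11' vs E='00': no prefix
  F='11' vs B='01': no prefix
  F='11' vs C='10': no prefix
No violation found over all pairs.

YES -- this is a valid prefix code. No codeword is a prefix of any other codeword.


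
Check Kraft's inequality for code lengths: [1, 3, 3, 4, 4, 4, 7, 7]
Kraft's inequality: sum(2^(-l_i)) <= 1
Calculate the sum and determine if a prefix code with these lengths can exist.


Sum = 2^(-1) + 2^(-3) + 2^(-3) + 2^(-4) + 2^(-4) + 2^(-4) + 2^(-7) + 2^(-7)
    = 0.5 + 0.125 + 0.125 + 0.0625 + 0.0625 + 0.0625 + 0.0078125 + 0.0078125
    = 122/128 = 0.953125
Since 0.953125 <= 1, Kraft's inequality IS satisfied.
A prefix code with these lengths CAN exist.

Kraft sum = 0.953125. Satisfied.


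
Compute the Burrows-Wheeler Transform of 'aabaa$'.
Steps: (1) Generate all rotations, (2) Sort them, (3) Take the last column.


Rotations (sorted):
  0: $aabaa -> last char: a
  1: a$aaba -> last char: a
  2: aa$aab -> last char: b
  3: aabaa$ -> last char: $
  4: abaa$a -> last char: a
  5: baa$aa -> last char: a


BWT = aab$aa


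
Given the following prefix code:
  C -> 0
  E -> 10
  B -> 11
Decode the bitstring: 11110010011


Decoding step by step:
Bits 11 -> B
Bits 11 -> B
Bits 0 -> C
Bits 0 -> C
Bits 10 -> E
Bits 0 -> C
Bits 11 -> B


Decoded message: BBCCECB


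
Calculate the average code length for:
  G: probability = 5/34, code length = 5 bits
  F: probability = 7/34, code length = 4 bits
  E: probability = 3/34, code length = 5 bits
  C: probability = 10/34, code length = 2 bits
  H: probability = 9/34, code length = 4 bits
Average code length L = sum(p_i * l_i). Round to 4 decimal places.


Weighted contributions p_i * l_i:
  G: (5/34) * 5 = 25/34
  F: (7/34) * 4 = 28/34
  E: (3/34) * 5 = 15/34
  C: (10/34) * 2 = 20/34
  H: (9/34) * 4 = 36/34
Sum = (25 + 28 + 15 + 20 + 36)/34 = 124/34

L = 124/34 = 3.6471 bits/symbol


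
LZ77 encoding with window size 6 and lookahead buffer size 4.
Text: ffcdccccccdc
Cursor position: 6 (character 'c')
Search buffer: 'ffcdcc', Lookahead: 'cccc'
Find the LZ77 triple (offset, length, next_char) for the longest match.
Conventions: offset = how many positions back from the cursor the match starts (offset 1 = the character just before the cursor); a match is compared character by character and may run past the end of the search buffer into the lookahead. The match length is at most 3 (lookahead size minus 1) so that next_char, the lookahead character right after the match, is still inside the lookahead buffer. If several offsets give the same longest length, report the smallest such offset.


Try each offset into the search buffer:
  offset=1 (pos 5, char 'c'): match length 3
  offset=2 (pos 4, char 'c'): match length 3
  offset=3 (pos 3, char 'd'): match length 0
  offset=4 (pos 2, char 'c'): match length 1
  offset=5 (pos 1, char 'f'): match length 0
  offset=6 (pos 0, char 'f'): match length 0
Longest match has length 3, found at offsets 1, 2; take the smallest, offset 1.
next_char = character at position 6 + 3 = 9 -> 'c'

Best match: offset=1, length=3 (matching 'ccc' starting at position 5)
LZ77 triple: (1, 3, 'c')


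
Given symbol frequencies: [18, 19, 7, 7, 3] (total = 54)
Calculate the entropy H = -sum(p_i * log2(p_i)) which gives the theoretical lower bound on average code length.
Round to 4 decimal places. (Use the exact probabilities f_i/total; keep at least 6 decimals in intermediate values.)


Per-symbol terms -p_i * log2(p_i) with p_i = f_i/54:
  p = 18/54 = 0.333333: log2(p) = -1.584963, -p*log2(p) = 0.528321
  p = 19/54 = 0.351852: log2(p) = -1.506960, -p*log2(p) = 0.530227
  p = 7/54 = 0.129630: log2(p) = -2.947533, -p*log2(p) = 0.382088
  p = 7/54 = 0.129630: log2(p) = -2.947533, -p*log2(p) = 0.382088
  p = 3/54 = 0.055556: log2(p) = -4.169925, -p*log2(p) = 0.231663
H = 0.528321 + 0.530227 + 0.382088 + 0.382088 + 0.231663 = 2.054387

H = 2.0544 bits/symbol


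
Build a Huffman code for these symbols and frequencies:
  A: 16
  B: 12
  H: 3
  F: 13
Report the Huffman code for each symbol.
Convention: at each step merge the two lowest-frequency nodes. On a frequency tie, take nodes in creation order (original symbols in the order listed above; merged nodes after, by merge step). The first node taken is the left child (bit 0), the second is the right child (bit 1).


Huffman tree construction:
Step 1: Merge H(3) + B(12) = 15
Step 2: Merge F(13) + (H+B)(15) = 28
Step 3: Merge A(16) + (F+(H+B))(28) = 44
Read each symbol's code off the tree from the root (left child = 0, right child = 1).

Codes:
  A: 0 (length 1)
  B: 111 (length 3)
  H: 110 (length 3)
  F: 10 (length 2)
Average code length: 87/44 = 1.9773 bits/symbol


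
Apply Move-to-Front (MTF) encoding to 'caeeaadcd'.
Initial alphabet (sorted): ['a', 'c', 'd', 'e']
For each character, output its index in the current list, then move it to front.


MTF encoding:
'c': index 1 in ['a', 'c', 'd', 'e'] -> ['c', 'a', 'd', 'e']
'a': index 1 in ['c', 'a', 'd', 'e'] -> ['a', 'c', 'd', 'e']
'e': index 3 in ['a', 'c', 'd', 'e'] -> ['e', 'a', 'c', 'd']
'e': index 0 in ['e', 'a', 'c', 'd'] -> ['e', 'a', 'c', 'd']
'a': index 1 in ['e', 'a', 'c', 'd'] -> ['a', 'e', 'c', 'd']
'a': index 0 in ['a', 'e', 'c', 'd'] -> ['a', 'e', 'c', 'd']
'd': index 3 in ['a', 'e', 'c', 'd'] -> ['d', 'a', 'e', 'c']
'c': index 3 in ['d', 'a', 'e', 'c'] -> ['c', 'd', 'a', 'e']
'd': index 1 in ['c', 'd', 'a', 'e'] -> ['d', 'c', 'a', 'e']


Output: [1, 1, 3, 0, 1, 0, 3, 3, 1]


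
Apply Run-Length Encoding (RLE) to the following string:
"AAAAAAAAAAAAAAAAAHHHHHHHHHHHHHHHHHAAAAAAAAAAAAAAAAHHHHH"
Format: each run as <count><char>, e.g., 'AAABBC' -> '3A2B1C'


Scanning runs left to right:
  i=0: run of 'A' x 17 -> '17A'
  i=17: run of 'H' x 17 -> '17H'
  i=34: run of 'A' x 16 -> '16A'
  i=50: run of 'H' x 5 -> '5H'

RLE = 17A17H16A5H


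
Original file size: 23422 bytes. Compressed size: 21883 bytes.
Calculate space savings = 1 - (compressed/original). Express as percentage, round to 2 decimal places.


ratio = compressed/original = 21883/23422 = 0.934293
savings = 1 - ratio = 1 - 0.934293 = 0.065707
as a percentage: 0.065707 * 100 = 6.57%

Space savings = 1 - 21883/23422 = 6.57%


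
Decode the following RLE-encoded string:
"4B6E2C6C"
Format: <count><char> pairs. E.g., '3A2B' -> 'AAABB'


Expanding each <count><char> pair:
  4B -> 'BBBB'
  6E -> 'EEEEEE'
  2C -> 'CC'
  6C -> 'CCCCCC'

Decoded = BBBBEEEEEECCCCCCCC


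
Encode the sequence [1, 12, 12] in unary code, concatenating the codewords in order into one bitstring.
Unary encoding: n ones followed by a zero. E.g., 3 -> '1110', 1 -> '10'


Encode each number as n ones followed by a terminating 0:
  1 -> 10 (2 bits)
  12 -> 1111111111110 (13 bits)
  12 -> 1111111111110 (13 bits)
Total length = 2 + 13 + 13 = 28 bits.

Unary([1, 12, 12]) = 1011111111111101111111111110 (28 bits)


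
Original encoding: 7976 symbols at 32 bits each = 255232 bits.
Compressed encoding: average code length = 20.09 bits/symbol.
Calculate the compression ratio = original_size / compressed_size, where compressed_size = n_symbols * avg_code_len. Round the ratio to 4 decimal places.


original_size = n_symbols * orig_bits = 7976 * 32 = 255232 bits
compressed_size = n_symbols * avg_code_len = 7976 * 20.09 = 160237.84 bits
ratio = original_size / compressed_size = 255232 / 160237.84 = 1.5928

Compression ratio = 1.5928


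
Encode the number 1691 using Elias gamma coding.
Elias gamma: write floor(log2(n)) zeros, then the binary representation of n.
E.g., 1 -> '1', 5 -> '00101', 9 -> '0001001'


num_bits = floor(log2(1691)) + 1 = 11
leading_zeros = num_bits - 1 = 10
binary(1691) = 11010011011

Elias gamma(1691) = '0000000000' + '11010011011' = 000000000011010011011 (21 bits)


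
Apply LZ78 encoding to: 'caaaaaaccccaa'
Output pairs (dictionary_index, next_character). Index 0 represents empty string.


LZ78 encoding steps:
Dictionary: {0: ''}
Step 1: w='' (idx 0), next='c' -> output (0, 'c'), add 'c' as idx 1
Step 2: w='' (idx 0), next='a' -> output (0, 'a'), add 'a' as idx 2
Step 3: w='a' (idx 2), next='a' -> output (2, 'a'), add 'aa' as idx 3
Step 4: w='aa' (idx 3), next='a' -> output (3, 'a'), add 'aaa' as idx 4
Step 5: w='c' (idx 1), next='c' -> output (1, 'c'), add 'cc' as idx 5
Step 6: w='cc' (idx 5), next='a' -> output (5, 'a'), add 'cca' as idx 6
Step 7: w='a' (idx 2), end of input -> output (2, '')


Encoded: [(0, 'c'), (0, 'a'), (2, 'a'), (3, 'a'), (1, 'c'), (5, 'a'), (2, '')]


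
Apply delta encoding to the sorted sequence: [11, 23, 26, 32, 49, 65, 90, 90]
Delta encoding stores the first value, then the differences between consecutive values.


First value: 11
Deltas:
  23 - 11 = 12
  26 - 23 = 3
  32 - 26 = 6
  49 - 32 = 17
  65 - 49 = 16
  90 - 65 = 25
  90 - 90 = 0


Delta encoded: [11, 12, 3, 6, 17, 16, 25, 0]


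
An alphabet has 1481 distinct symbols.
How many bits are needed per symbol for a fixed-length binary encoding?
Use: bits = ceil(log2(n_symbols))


log2(1481) = 10.5324
Bracket: 2^10 = 1024 < 1481 <= 2^11 = 2048
So ceil(log2(1481)) = 11

bits = ceil(log2(1481)) = ceil(10.5324) = 11 bits


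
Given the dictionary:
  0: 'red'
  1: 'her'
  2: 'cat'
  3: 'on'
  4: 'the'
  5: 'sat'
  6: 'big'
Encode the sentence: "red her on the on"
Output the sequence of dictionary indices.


Look up each word in the dictionary:
  'red' -> 0
  'her' -> 1
  'on' -> 3
  'the' -> 4
  'on' -> 3

Encoded: [0, 1, 3, 4, 3]


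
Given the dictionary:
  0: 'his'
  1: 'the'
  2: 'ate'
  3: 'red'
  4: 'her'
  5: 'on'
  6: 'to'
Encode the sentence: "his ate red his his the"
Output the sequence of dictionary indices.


Look up each word in the dictionary:
  'his' -> 0
  'ate' -> 2
  'red' -> 3
  'his' -> 0
  'his' -> 0
  'the' -> 1

Encoded: [0, 2, 3, 0, 0, 1]


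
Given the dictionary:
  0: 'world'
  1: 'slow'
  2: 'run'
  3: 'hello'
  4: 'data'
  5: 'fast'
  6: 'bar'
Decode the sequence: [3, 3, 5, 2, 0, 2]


Look up each index in the dictionary:
  3 -> 'hello'
  3 -> 'hello'
  5 -> 'fast'
  2 -> 'run'
  0 -> 'world'
  2 -> 'run'

Decoded: "hello hello fast run world run"


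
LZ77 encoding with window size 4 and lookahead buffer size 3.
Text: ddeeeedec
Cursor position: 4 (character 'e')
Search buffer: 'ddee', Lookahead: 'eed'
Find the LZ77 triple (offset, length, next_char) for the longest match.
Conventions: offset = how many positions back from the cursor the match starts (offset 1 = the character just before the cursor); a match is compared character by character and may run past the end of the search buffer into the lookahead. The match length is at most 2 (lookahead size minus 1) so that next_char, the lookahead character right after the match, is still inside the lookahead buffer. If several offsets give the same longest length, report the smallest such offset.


Try each offset into the search buffer:
  offset=1 (pos 3, char 'e'): match length 2
  offset=2 (pos 2, char 'e'): match length 2
  offset=3 (pos 1, char 'd'): match length 0
  offset=4 (pos 0, char 'd'): match length 0
Longest match has length 2, found at offsets 1, 2; take the smallest, offset 1.
next_char = character at position 4 + 2 = 6 -> 'd'

Best match: offset=1, length=2 (matching 'ee' starting at position 3)
LZ77 triple: (1, 2, 'd')


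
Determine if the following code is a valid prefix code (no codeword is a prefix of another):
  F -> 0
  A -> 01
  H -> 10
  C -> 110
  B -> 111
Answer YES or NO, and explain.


Checking each pair (does one codeword prefix another?):
  F='0' vs A='01': prefix -- VIOLATION

NO -- this is NOT a valid prefix code. F (0) is a prefix of A (01).


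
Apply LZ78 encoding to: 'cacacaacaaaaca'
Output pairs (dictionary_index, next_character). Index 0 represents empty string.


LZ78 encoding steps:
Dictionary: {0: ''}
Step 1: w='' (idx 0), next='c' -> output (0, 'c'), add 'c' as idx 1
Step 2: w='' (idx 0), next='a' -> output (0, 'a'), add 'a' as idx 2
Step 3: w='c' (idx 1), next='a' -> output (1, 'a'), add 'ca' as idx 3
Step 4: w='ca' (idx 3), next='a' -> output (3, 'a'), add 'caa' as idx 4
Step 5: w='caa' (idx 4), next='a' -> output (4, 'a'), add 'caaa' as idx 5
Step 6: w='a' (idx 2), next='c' -> output (2, 'c'), add 'ac' as idx 6
Step 7: w='a' (idx 2), end of input -> output (2, '')


Encoded: [(0, 'c'), (0, 'a'), (1, 'a'), (3, 'a'), (4, 'a'), (2, 'c'), (2, '')]


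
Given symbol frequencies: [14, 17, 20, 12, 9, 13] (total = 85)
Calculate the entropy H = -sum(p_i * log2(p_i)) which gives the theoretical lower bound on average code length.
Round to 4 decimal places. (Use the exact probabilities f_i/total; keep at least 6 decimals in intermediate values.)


Per-symbol terms -p_i * log2(p_i) with p_i = f_i/85:
  p = 14/85 = 0.164706: log2(p) = -2.602036, -p*log2(p) = 0.428571
  p = 17/85 = 0.200000: log2(p) = -2.321928, -p*log2(p) = 0.464386
  p = 20/85 = 0.235294: log2(p) = -2.087463, -p*log2(p) = 0.491168
  p = 12/85 = 0.141176: log2(p) = -2.824428, -p*log2(p) = 0.398743
  p = 9/85 = 0.105882: log2(p) = -3.239466, -p*log2(p) = 0.343002
  p = 13/85 = 0.152941: log2(p) = -2.708951, -p*log2(p) = 0.414310
H = 0.428571 + 0.464386 + 0.491168 + 0.398743 + 0.343002 + 0.414310 = 2.540180

H = 2.5402 bits/symbol


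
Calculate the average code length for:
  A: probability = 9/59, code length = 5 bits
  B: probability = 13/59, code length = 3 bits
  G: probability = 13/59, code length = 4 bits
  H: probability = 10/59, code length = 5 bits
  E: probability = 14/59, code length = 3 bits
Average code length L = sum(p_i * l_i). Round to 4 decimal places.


Weighted contributions p_i * l_i:
  A: (9/59) * 5 = 45/59
  B: (13/59) * 3 = 39/59
  G: (13/59) * 4 = 52/59
  H: (10/59) * 5 = 50/59
  E: (14/59) * 3 = 42/59
Sum = (45 + 39 + 52 + 50 + 42)/59 = 228/59

L = 228/59 = 3.8644 bits/symbol


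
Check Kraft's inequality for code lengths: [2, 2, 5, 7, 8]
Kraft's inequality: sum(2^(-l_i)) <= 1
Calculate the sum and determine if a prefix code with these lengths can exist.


Sum = 2^(-2) + 2^(-2) + 2^(-5) + 2^(-7) + 2^(-8)
    = 0.25 + 0.25 + 0.03125 + 0.0078125 + 0.00390625
    = 139/256 = 0.54296875
Since 0.54296875 <= 1, Kraft's inequality IS satisfied.
A prefix code with these lengths CAN exist.

Kraft sum = 0.54296875. Satisfied.


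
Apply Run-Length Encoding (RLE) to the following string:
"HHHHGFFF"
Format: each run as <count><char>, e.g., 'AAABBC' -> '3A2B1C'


Scanning runs left to right:
  i=0: run of 'H' x 4 -> '4H'
  i=4: run of 'G' x 1 -> '1G'
  i=5: run of 'F' x 3 -> '3F'

RLE = 4H1G3F


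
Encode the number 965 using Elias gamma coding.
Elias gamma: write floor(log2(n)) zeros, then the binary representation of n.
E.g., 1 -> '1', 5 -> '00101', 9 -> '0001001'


num_bits = floor(log2(965)) + 1 = 10
leading_zeros = num_bits - 1 = 9
binary(965) = 1111000101

Elias gamma(965) = '000000000' + '1111000101' = 0000000001111000101 (19 bits)


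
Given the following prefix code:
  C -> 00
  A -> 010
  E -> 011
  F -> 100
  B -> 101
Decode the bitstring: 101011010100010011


Decoding step by step:
Bits 101 -> B
Bits 011 -> E
Bits 010 -> A
Bits 100 -> F
Bits 010 -> A
Bits 011 -> E


Decoded message: BEAFAE


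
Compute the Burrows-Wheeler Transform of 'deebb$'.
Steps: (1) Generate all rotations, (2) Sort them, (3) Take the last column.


Rotations (sorted):
  0: $deebb -> last char: b
  1: b$deeb -> last char: b
  2: bb$dee -> last char: e
  3: deebb$ -> last char: $
  4: ebb$de -> last char: e
  5: eebb$d -> last char: d


BWT = bbe$ed


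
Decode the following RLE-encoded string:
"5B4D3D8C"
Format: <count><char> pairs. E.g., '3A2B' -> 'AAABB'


Expanding each <count><char> pair:
  5B -> 'BBBBB'
  4D -> 'DDDD'
  3D -> 'DDD'
  8C -> 'CCCCCCCC'

Decoded = BBBBBDDDDDDDCCCCCCCC


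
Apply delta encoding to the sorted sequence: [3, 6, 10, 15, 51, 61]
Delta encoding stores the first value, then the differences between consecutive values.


First value: 3
Deltas:
  6 - 3 = 3
  10 - 6 = 4
  15 - 10 = 5
  51 - 15 = 36
  61 - 51 = 10


Delta encoded: [3, 3, 4, 5, 36, 10]


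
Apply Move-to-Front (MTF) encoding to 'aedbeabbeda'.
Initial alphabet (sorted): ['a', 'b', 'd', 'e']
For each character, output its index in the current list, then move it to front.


MTF encoding:
'a': index 0 in ['a', 'b', 'd', 'e'] -> ['a', 'b', 'd', 'e']
'e': index 3 in ['a', 'b', 'd', 'e'] -> ['e', 'a', 'b', 'd']
'd': index 3 in ['e', 'a', 'b', 'd'] -> ['d', 'e', 'a', 'b']
'b': index 3 in ['d', 'e', 'a', 'b'] -> ['b', 'd', 'e', 'a']
'e': index 2 in ['b', 'd', 'e', 'a'] -> ['e', 'b', 'd', 'a']
'a': index 3 in ['e', 'b', 'd', 'a'] -> ['a', 'e', 'b', 'd']
'b': index 2 in ['a', 'e', 'b', 'd'] -> ['b', 'a', 'e', 'd']
'b': index 0 in ['b', 'a', 'e', 'd'] -> ['b', 'a', 'e', 'd']
'e': index 2 in ['b', 'a', 'e', 'd'] -> ['e', 'b', 'a', 'd']
'd': index 3 in ['e', 'b', 'a', 'd'] -> ['d', 'e', 'b', 'a']
'a': index 3 in ['d', 'e', 'b', 'a'] -> ['a', 'd', 'e', 'b']


Output: [0, 3, 3, 3, 2, 3, 2, 0, 2, 3, 3]


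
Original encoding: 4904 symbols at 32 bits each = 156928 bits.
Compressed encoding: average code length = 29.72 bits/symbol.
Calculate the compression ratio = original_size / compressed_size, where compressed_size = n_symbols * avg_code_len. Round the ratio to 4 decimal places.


original_size = n_symbols * orig_bits = 4904 * 32 = 156928 bits
compressed_size = n_symbols * avg_code_len = 4904 * 29.72 = 145746.88 bits
ratio = original_size / compressed_size = 156928 / 145746.88 = 1.0767

Compression ratio = 1.0767


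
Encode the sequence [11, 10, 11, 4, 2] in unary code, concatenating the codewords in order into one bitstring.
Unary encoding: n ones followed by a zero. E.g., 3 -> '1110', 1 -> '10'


Encode each number as n ones followed by a terminating 0:
  11 -> 111111111110 (12 bits)
  10 -> 11111111110 (11 bits)
  11 -> 111111111110 (12 bits)
  4 -> 11110 (5 bits)
  2 -> 110 (3 bits)
Total length = 12 + 11 + 12 + 5 + 3 = 43 bits.

Unary([11, 10, 11, 4, 2]) = 1111111111101111111111011111111111011110110 (43 bits)


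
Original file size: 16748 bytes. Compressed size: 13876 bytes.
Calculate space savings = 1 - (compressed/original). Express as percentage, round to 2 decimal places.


ratio = compressed/original = 13876/16748 = 0.828517
savings = 1 - ratio = 1 - 0.828517 = 0.171483
as a percentage: 0.171483 * 100 = 17.15%

Space savings = 1 - 13876/16748 = 17.15%


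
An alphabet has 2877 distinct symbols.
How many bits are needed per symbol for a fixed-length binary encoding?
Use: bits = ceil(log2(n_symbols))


log2(2877) = 11.4903
Bracket: 2^11 = 2048 < 2877 <= 2^12 = 4096
So ceil(log2(2877)) = 12

bits = ceil(log2(2877)) = ceil(11.4903) = 12 bits


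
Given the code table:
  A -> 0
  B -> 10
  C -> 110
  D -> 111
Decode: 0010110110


Decoding:
0 -> A
0 -> A
10 -> B
110 -> C
110 -> C


Result: AABCC


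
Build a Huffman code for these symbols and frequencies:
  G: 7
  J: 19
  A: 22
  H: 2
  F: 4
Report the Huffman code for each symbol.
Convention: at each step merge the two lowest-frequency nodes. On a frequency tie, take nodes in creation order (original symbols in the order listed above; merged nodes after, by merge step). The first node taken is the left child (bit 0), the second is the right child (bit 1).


Huffman tree construction:
Step 1: Merge H(2) + F(4) = 6
Step 2: Merge (H+F)(6) + G(7) = 13
Step 3: Merge ((H+F)+G)(13) + J(19) = 32
Step 4: Merge A(22) + (((H+F)+G)+J)(32) = 54
Read each symbol's code off the tree from the root (left child = 0, right child = 1).

Codes:
  G: 101 (length 3)
  J: 11 (length 2)
  A: 0 (length 1)
  H: 1000 (length 4)
  F: 1001 (length 4)
Average code length: 105/54 = 1.9444 bits/symbol


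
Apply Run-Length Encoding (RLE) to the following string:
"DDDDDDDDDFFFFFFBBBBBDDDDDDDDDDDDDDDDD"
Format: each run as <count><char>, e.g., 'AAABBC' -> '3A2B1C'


Scanning runs left to right:
  i=0: run of 'D' x 9 -> '9D'
  i=9: run of 'F' x 6 -> '6F'
  i=15: run of 'B' x 5 -> '5B'
  i=20: run of 'D' x 17 -> '17D'

RLE = 9D6F5B17D


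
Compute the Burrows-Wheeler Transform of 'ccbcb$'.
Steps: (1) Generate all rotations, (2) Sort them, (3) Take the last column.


Rotations (sorted):
  0: $ccbcb -> last char: b
  1: b$ccbc -> last char: c
  2: bcb$cc -> last char: c
  3: cb$ccb -> last char: b
  4: cbcb$c -> last char: c
  5: ccbcb$ -> last char: $


BWT = bccbc$


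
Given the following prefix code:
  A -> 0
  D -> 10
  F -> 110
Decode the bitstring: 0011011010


Decoding step by step:
Bits 0 -> A
Bits 0 -> A
Bits 110 -> F
Bits 110 -> F
Bits 10 -> D


Decoded message: AAFFD


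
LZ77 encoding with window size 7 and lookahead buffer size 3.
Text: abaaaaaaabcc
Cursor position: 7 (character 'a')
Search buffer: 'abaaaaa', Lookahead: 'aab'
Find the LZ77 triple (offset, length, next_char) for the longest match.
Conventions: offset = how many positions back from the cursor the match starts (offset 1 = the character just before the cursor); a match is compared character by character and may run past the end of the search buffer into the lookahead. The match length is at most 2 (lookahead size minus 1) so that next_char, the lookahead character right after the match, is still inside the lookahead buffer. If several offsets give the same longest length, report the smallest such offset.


Try each offset into the search buffer:
  offset=1 (pos 6, char 'a'): match length 2
  offset=2 (pos 5, char 'a'): match length 2
  offset=3 (pos 4, char 'a'): match length 2
  offset=4 (pos 3, char 'a'): match length 2
  offset=5 (pos 2, char 'a'): match length 2
  offset=6 (pos 1, char 'b'): match length 0
  offset=7 (pos 0, char 'a'): match length 1
Longest match has length 2, found at offsets 1, 2, 3, 4, 5; take the smallest, offset 1.
next_char = character at position 7 + 2 = 9 -> 'b'

Best match: offset=1, length=2 (matching 'aa' starting at position 6)
LZ77 triple: (1, 2, 'b')


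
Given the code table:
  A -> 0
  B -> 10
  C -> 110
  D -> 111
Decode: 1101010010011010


Decoding:
110 -> C
10 -> B
10 -> B
0 -> A
10 -> B
0 -> A
110 -> C
10 -> B


Result: CBBABACB


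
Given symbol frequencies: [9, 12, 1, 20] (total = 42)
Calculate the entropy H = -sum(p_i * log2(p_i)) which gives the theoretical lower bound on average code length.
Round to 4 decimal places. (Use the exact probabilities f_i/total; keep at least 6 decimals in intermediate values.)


Per-symbol terms -p_i * log2(p_i) with p_i = f_i/42:
  p = 9/42 = 0.214286: log2(p) = -2.222392, -p*log2(p) = 0.476227
  p = 12/42 = 0.285714: log2(p) = -1.807355, -p*log2(p) = 0.516387
  p = 1/42 = 0.023810: log2(p) = -5.392317, -p*log2(p) = 0.128389
  p = 20/42 = 0.476190: log2(p) = -1.070389, -p*log2(p) = 0.509709
H = 0.476227 + 0.516387 + 0.128389 + 0.509709 = 1.630712

H = 1.6307 bits/symbol


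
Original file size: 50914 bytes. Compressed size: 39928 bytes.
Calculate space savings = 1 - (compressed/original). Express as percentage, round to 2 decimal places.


ratio = compressed/original = 39928/50914 = 0.784224
savings = 1 - ratio = 1 - 0.784224 = 0.215776
as a percentage: 0.215776 * 100 = 21.58%

Space savings = 1 - 39928/50914 = 21.58%


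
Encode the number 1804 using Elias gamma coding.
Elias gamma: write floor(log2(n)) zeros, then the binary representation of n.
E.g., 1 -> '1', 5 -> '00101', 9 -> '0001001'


num_bits = floor(log2(1804)) + 1 = 11
leading_zeros = num_bits - 1 = 10
binary(1804) = 11100001100

Elias gamma(1804) = '0000000000' + '11100001100' = 000000000011100001100 (21 bits)


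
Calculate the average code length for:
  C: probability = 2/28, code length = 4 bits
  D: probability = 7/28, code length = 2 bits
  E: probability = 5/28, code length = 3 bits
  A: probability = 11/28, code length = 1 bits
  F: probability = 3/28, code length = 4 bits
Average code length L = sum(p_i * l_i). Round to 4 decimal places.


Weighted contributions p_i * l_i:
  C: (2/28) * 4 = 8/28
  D: (7/28) * 2 = 14/28
  E: (5/28) * 3 = 15/28
  A: (11/28) * 1 = 11/28
  F: (3/28) * 4 = 12/28
Sum = (8 + 14 + 15 + 11 + 12)/28 = 60/28

L = 60/28 = 2.1429 bits/symbol


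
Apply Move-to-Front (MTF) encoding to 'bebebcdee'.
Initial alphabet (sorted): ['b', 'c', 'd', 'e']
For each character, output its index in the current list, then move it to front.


MTF encoding:
'b': index 0 in ['b', 'c', 'd', 'e'] -> ['b', 'c', 'd', 'e']
'e': index 3 in ['b', 'c', 'd', 'e'] -> ['e', 'b', 'c', 'd']
'b': index 1 in ['e', 'b', 'c', 'd'] -> ['b', 'e', 'c', 'd']
'e': index 1 in ['b', 'e', 'c', 'd'] -> ['e', 'b', 'c', 'd']
'b': index 1 in ['e', 'b', 'c', 'd'] -> ['b', 'e', 'c', 'd']
'c': index 2 in ['b', 'e', 'c', 'd'] -> ['c', 'b', 'e', 'd']
'd': index 3 in ['c', 'b', 'e', 'd'] -> ['d', 'c', 'b', 'e']
'e': index 3 in ['d', 'c', 'b', 'e'] -> ['e', 'd', 'c', 'b']
'e': index 0 in ['e', 'd', 'c', 'b'] -> ['e', 'd', 'c', 'b']


Output: [0, 3, 1, 1, 1, 2, 3, 3, 0]


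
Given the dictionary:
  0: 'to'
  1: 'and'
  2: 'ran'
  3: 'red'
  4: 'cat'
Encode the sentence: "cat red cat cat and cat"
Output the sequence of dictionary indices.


Look up each word in the dictionary:
  'cat' -> 4
  'red' -> 3
  'cat' -> 4
  'cat' -> 4
  'and' -> 1
  'cat' -> 4

Encoded: [4, 3, 4, 4, 1, 4]


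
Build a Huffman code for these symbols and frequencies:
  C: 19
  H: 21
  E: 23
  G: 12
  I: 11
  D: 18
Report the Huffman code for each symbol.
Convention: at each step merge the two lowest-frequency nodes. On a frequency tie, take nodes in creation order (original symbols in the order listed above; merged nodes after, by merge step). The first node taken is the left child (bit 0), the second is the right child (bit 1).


Huffman tree construction:
Step 1: Merge I(11) + G(12) = 23
Step 2: Merge D(18) + C(19) = 37
Step 3: Merge H(21) + E(23) = 44
Step 4: Merge (I+G)(23) + (D+C)(37) = 60
Step 5: Merge (H+E)(44) + ((I+G)+(D+C))(60) = 104
Read each symbol's code off the tree from the root (left child = 0, right child = 1).

Codes:
  C: 111 (length 3)
  H: 00 (length 2)
  E: 01 (length 2)
  G: 101 (length 3)
  I: 100 (length 3)
  D: 110 (length 3)
Average code length: 268/104 = 2.5769 bits/symbol


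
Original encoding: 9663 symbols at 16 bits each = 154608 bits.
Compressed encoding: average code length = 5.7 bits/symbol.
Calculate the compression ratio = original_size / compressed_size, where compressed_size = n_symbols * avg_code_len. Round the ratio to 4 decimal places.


original_size = n_symbols * orig_bits = 9663 * 16 = 154608 bits
compressed_size = n_symbols * avg_code_len = 9663 * 5.7 = 55079.1 bits
ratio = original_size / compressed_size = 154608 / 55079.1 = 2.807

Compression ratio = 2.807


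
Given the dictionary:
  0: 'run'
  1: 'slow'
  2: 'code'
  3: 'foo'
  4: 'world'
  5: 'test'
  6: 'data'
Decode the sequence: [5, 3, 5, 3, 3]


Look up each index in the dictionary:
  5 -> 'test'
  3 -> 'foo'
  5 -> 'test'
  3 -> 'foo'
  3 -> 'foo'

Decoded: "test foo test foo foo"


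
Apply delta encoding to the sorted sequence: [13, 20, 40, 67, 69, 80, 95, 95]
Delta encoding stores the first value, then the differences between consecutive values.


First value: 13
Deltas:
  20 - 13 = 7
  40 - 20 = 20
  67 - 40 = 27
  69 - 67 = 2
  80 - 69 = 11
  95 - 80 = 15
  95 - 95 = 0


Delta encoded: [13, 7, 20, 27, 2, 11, 15, 0]


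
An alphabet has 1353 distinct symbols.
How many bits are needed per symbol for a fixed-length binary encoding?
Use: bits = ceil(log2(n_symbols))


log2(1353) = 10.4019
Bracket: 2^10 = 1024 < 1353 <= 2^11 = 2048
So ceil(log2(1353)) = 11

bits = ceil(log2(1353)) = ceil(10.4019) = 11 bits


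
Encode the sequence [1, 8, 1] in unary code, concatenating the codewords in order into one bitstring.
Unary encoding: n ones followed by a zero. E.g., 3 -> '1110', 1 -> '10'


Encode each number as n ones followed by a terminating 0:
  1 -> 10 (2 bits)
  8 -> 111111110 (9 bits)
  1 -> 10 (2 bits)
Total length = 2 + 9 + 2 = 13 bits.

Unary([1, 8, 1]) = 1011111111010 (13 bits)


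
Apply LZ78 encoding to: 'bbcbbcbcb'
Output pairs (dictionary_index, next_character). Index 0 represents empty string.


LZ78 encoding steps:
Dictionary: {0: ''}
Step 1: w='' (idx 0), next='b' -> output (0, 'b'), add 'b' as idx 1
Step 2: w='b' (idx 1), next='c' -> output (1, 'c'), add 'bc' as idx 2
Step 3: w='b' (idx 1), next='b' -> output (1, 'b'), add 'bb' as idx 3
Step 4: w='' (idx 0), next='c' -> output (0, 'c'), add 'c' as idx 4
Step 5: w='bc' (idx 2), next='b' -> output (2, 'b'), add 'bcb' as idx 5


Encoded: [(0, 'b'), (1, 'c'), (1, 'b'), (0, 'c'), (2, 'b')]


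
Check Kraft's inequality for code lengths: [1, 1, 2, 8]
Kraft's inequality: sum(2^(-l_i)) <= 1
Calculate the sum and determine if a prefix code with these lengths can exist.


Sum = 2^(-1) + 2^(-1) + 2^(-2) + 2^(-8)
    = 0.5 + 0.5 + 0.25 + 0.00390625
    = 321/256 = 1.25390625
Since 1.25390625 > 1, Kraft's inequality is NOT satisfied.
A prefix code with these lengths CANNOT exist.

Kraft sum = 1.25390625. Not satisfied.


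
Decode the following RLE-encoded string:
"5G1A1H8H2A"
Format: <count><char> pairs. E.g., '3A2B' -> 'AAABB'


Expanding each <count><char> pair:
  5G -> 'GGGGG'
  1A -> 'A'
  1H -> 'H'
  8H -> 'HHHHHHHH'
  2A -> 'AA'

Decoded = GGGGGAHHHHHHHHHAA


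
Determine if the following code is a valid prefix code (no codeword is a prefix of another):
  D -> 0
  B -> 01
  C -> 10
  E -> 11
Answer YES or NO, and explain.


Checking each pair (does one codeword prefix another?):
  D='0' vs B='01': prefix -- VIOLATION

NO -- this is NOT a valid prefix code. D (0) is a prefix of B (01).


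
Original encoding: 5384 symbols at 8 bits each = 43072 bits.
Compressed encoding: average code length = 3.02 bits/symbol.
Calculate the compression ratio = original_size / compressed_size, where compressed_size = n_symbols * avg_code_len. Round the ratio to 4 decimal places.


original_size = n_symbols * orig_bits = 5384 * 8 = 43072 bits
compressed_size = n_symbols * avg_code_len = 5384 * 3.02 = 16259.68 bits
ratio = original_size / compressed_size = 43072 / 16259.68 = 2.649

Compression ratio = 2.649


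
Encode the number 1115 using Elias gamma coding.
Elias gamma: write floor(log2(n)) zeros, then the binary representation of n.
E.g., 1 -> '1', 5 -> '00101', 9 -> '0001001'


num_bits = floor(log2(1115)) + 1 = 11
leading_zeros = num_bits - 1 = 10
binary(1115) = 10001011011

Elias gamma(1115) = '0000000000' + '10001011011' = 000000000010001011011 (21 bits)


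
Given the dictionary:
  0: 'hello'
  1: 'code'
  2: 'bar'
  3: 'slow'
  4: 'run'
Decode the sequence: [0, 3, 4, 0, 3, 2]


Look up each index in the dictionary:
  0 -> 'hello'
  3 -> 'slow'
  4 -> 'run'
  0 -> 'hello'
  3 -> 'slow'
  2 -> 'bar'

Decoded: "hello slow run hello slow bar"
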